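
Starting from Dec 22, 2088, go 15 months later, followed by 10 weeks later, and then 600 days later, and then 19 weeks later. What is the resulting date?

June 2, 2092

Advancing 15 months from December 22, 2088:
month 12 + 15 = 27, which is month 3 of year 2090 → March 2090.
Day 22 is valid in March, giving March 22, 2090.
Counting forward 10 weeks (= 70 days) from March 22, 2090:
March has 31 days, so 31 − 22 = 9 days remain after March 22, 2090; 70 − 9 = 61 left.
April 2090 has 30 days: 61 − 30 = 31 left.
31 days into May 2090 → May 31, 2090.
Advancing 600 days from May 31, 2090:
May has 31 days, so 31 − 31 = 0 days remain after May 31, 2090; 600 − 0 = 600 left.
June 2090 has 30 days: 600 − 30 = 570 left.
July 2090 has 31 days: 570 − 31 = 539 left.
August 2090 has 31 days: 539 − 31 = 508 left.
September 2090 has 30 days: 508 − 30 = 478 left.
October 2090 has 31 days: 478 − 31 = 447 left.
November 2090 has 30 days: 447 − 30 = 417 left.
December 2090 has 31 days: 417 − 31 = 386 left.
January 2091 has 31 days: 386 − 31 = 355 left.
February 2091 has 28 days (2091 is not a leap year): 355 − 28 = 327 left.
March 2091 has 31 days: 327 − 31 = 296 left.
April 2091 has 30 days: 296 − 30 = 266 left.
May 2091 has 31 days: 266 − 31 = 235 left.
June 2091 has 30 days: 235 − 30 = 205 left.
July 2091 has 31 days: 205 − 31 = 174 left.
August 2091 has 31 days: 174 − 31 = 143 left.
September 2091 has 30 days: 143 − 30 = 113 left.
October 2091 has 31 days: 113 − 31 = 82 left.
November 2091 has 30 days: 82 − 30 = 52 left.
December 2091 has 31 days: 52 − 31 = 21 left.
21 days into January 2092 → January 21, 2092.
Advancing 19 weeks (= 133 days) from January 21, 2092:
January has 31 days, so 31 − 21 = 10 days remain after January 21, 2092; 133 − 10 = 123 left.
February 2092 has 29 days (2092 is a leap year): 123 − 29 = 94 left.
March 2092 has 31 days: 94 − 31 = 63 left.
April 2092 has 30 days: 63 − 30 = 33 left.
May 2092 has 31 days: 33 − 31 = 2 left.
2 days into June 2092 → June 2, 2092.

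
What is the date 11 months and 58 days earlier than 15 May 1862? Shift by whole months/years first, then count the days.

Going back 11 months and 58 days from May 15, 1862: first the month/year part, then the days.
month 5 − 11 = -6, which is month 6 of year 1861 → June 1861.
Day 15 is valid in June, giving June 15, 1861.
Now subtract 58 days from June 15, 1861.
Going back 15 days from June 15, 1861 reaches the end of the previous month; 58 − 15 = 43 left.
May 1861 has 31 days: 43 − 31 = 12 left.
April 1861 has 30 days; 30 − 12 = 18 → April 18, 1861.

April 18, 1861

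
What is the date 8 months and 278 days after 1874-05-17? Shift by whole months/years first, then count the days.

October 22, 1875

Advancing 8 months and 278 days from May 17, 1874: first the month/year part, then the days.
month 5 + 8 = 13, which is month 1 of year 1875 → January 1875.
Day 17 is valid in January, giving January 17, 1875.
Now add 278 days from January 17, 1875.
January has 31 days, so 31 − 17 = 14 days remain after January 17, 1875; 278 − 14 = 264 left.
February 1875 has 28 days (1875 is not a leap year): 264 − 28 = 236 left.
March 1875 has 31 days: 236 − 31 = 205 left.
April 1875 has 30 days: 205 − 30 = 175 left.
May 1875 has 31 days: 175 − 31 = 144 left.
June 1875 has 30 days: 144 − 30 = 114 left.
July 1875 has 31 days: 114 − 31 = 83 left.
August 1875 has 31 days: 83 − 31 = 52 left.
September 1875 has 30 days: 52 − 30 = 22 left.
22 days into October 1875 → October 22, 1875.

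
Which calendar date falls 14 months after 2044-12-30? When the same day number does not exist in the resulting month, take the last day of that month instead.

February 28, 2046

Advancing 14 months from December 30, 2044.
month 12 + 14 = 26, which is month 2 of year 2046 → February 2046.
February 2046 has only 28 days (2046 is not a leap year — relevant if February), and the start was day 30, so the date clamps to February 28, 2046.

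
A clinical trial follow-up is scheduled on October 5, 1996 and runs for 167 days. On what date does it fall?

Adding 167 days from October 5, 1996.
October has 31 days, so 31 − 5 = 26 days remain after October 5, 1996; 167 − 26 = 141 left.
November 1996 has 30 days: 141 − 30 = 111 left.
December 1996 has 31 days: 111 − 31 = 80 left.
January 1997 has 31 days: 80 − 31 = 49 left.
February 1997 has 28 days (1997 is not a leap year): 49 − 28 = 21 left.
21 days into March 1997 → March 21, 1997.

March 21, 1997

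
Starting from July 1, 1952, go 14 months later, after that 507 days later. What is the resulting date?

January 21, 1955

Advancing 14 months from July 1, 1952:
month 7 + 14 = 21, which is month 9 of year 1953 → September 1953.
Day 1 is valid in September, giving September 1, 1953.
Counting forward 507 days from September 1, 1953:
September has 30 days, so 30 − 1 = 29 days remain after September 1, 1953; 507 − 29 = 478 left.
October 1953 has 31 days: 478 − 31 = 447 left.
November 1953 has 30 days: 447 − 30 = 417 left.
December 1953 has 31 days: 417 − 31 = 386 left.
January 1954 has 31 days: 386 − 31 = 355 left.
February 1954 has 28 days (1954 is not a leap year): 355 − 28 = 327 left.
March 1954 has 31 days: 327 − 31 = 296 left.
April 1954 has 30 days: 296 − 30 = 266 left.
May 1954 has 31 days: 266 − 31 = 235 left.
June 1954 has 30 days: 235 − 30 = 205 left.
July 1954 has 31 days: 205 − 31 = 174 left.
August 1954 has 31 days: 174 − 31 = 143 left.
September 1954 has 30 days: 143 − 30 = 113 left.
October 1954 has 31 days: 113 − 31 = 82 left.
November 1954 has 30 days: 82 − 30 = 52 left.
December 1954 has 31 days: 52 − 31 = 21 left.
21 days into January 1955 → January 21, 1955.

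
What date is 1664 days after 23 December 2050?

Adding 1664 days from December 23, 2050.
December has 31 days, so 31 − 23 = 8 days remain after December 23, 2050; 1664 − 8 = 1656 left.
January 2051 has 31 days: 1656 − 31 = 1625 left.
February 2051 has 28 days (2051 is not a leap year): 1625 − 28 = 1597 left.
March 2051 has 31 days: 1597 − 31 = 1566 left.
April 2051 has 30 days: 1566 − 30 = 1536 left.
May 2051 has 31 days: 1536 − 31 = 1505 left.
June 2051 has 30 days: 1505 − 30 = 1475 left.
July 2051 has 31 days: 1475 − 31 = 1444 left.
August 2051 has 31 days: 1444 − 31 = 1413 left.
September 2051 has 30 days: 1413 − 30 = 1383 left.
October 2051 has 31 days: 1383 − 31 = 1352 left.
November 2051 has 30 days: 1352 − 30 = 1322 left.
December 2051 has 31 days: 1322 − 31 = 1291 left.
January 2052 has 31 days: 1291 − 31 = 1260 left.
February 2052 has 29 days (2052 is a leap year): 1260 − 29 = 1231 left.
March 2052 has 31 days: 1231 − 31 = 1200 left.
April 2052 has 30 days: 1200 − 30 = 1170 left.
May 2052 has 31 days: 1170 − 31 = 1139 left.
June 2052 has 30 days: 1139 − 30 = 1109 left.
July 2052 has 31 days: 1109 − 31 = 1078 left.
August 2052 has 31 days: 1078 − 31 = 1047 left.
September 2052 has 30 days: 1047 − 30 = 1017 left.
October 2052 has 31 days: 1017 − 31 = 986 left.
November 2052 has 30 days: 986 − 30 = 956 left.
December 2052 has 31 days: 956 − 31 = 925 left.
January 2053 has 31 days: 925 − 31 = 894 left.
February 2053 has 28 days (2053 is not a leap year): 894 − 28 = 866 left.
March 2053 has 31 days: 866 − 31 = 835 left.
April 2053 has 30 days: 835 − 30 = 805 left.
May 2053 has 31 days: 805 − 31 = 774 left.
June 2053 has 30 days: 774 − 30 = 744 left.
July 2053 has 31 days: 744 − 31 = 713 left.
August 2053 has 31 days: 713 − 31 = 682 left.
September 2053 has 30 days: 682 − 30 = 652 left.
October 2053 has 31 days: 652 − 31 = 621 left.
November 2053 has 30 days: 621 − 30 = 591 left.
December 2053 has 31 days: 591 − 31 = 560 left.
January 2054 has 31 days: 560 − 31 = 529 left.
February 2054 has 28 days (2054 is not a leap year): 529 − 28 = 501 left.
March 2054 has 31 days: 501 − 31 = 470 left.
April 2054 has 30 days: 470 − 30 = 440 left.
May 2054 has 31 days: 440 − 31 = 409 left.
June 2054 has 30 days: 409 − 30 = 379 left.
July 2054 has 31 days: 379 − 31 = 348 left.
August 2054 has 31 days: 348 − 31 = 317 left.
September 2054 has 30 days: 317 − 30 = 287 left.
October 2054 has 31 days: 287 − 31 = 256 left.
November 2054 has 30 days: 256 − 30 = 226 left.
December 2054 has 31 days: 226 − 31 = 195 left.
January 2055 has 31 days: 195 − 31 = 164 left.
February 2055 has 28 days (2055 is not a leap year): 164 − 28 = 136 left.
March 2055 has 31 days: 136 − 31 = 105 left.
April 2055 has 30 days: 105 − 30 = 75 left.
May 2055 has 31 days: 75 − 31 = 44 left.
June 2055 has 30 days: 44 − 30 = 14 left.
14 days into July 2055 → July 14, 2055.

July 14, 2055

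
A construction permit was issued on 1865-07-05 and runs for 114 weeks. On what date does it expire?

Counting forward 114 weeks = 798 days from July 5, 1865.
July has 31 days, so 31 − 5 = 26 days remain after July 5, 1865; 798 − 26 = 772 left.
August 1865 has 31 days: 772 − 31 = 741 left.
September 1865 has 30 days: 741 − 30 = 711 left.
October 1865 has 31 days: 711 − 31 = 680 left.
November 1865 has 30 days: 680 − 30 = 650 left.
December 1865 has 31 days: 650 − 31 = 619 left.
January 1866 has 31 days: 619 − 31 = 588 left.
February 1866 has 28 days (1866 is not a leap year): 588 − 28 = 560 left.
March 1866 has 31 days: 560 − 31 = 529 left.
April 1866 has 30 days: 529 − 30 = 499 left.
May 1866 has 31 days: 499 − 31 = 468 left.
June 1866 has 30 days: 468 − 30 = 438 left.
July 1866 has 31 days: 438 − 31 = 407 left.
August 1866 has 31 days: 407 − 31 = 376 left.
September 1866 has 30 days: 376 − 30 = 346 left.
October 1866 has 31 days: 346 − 31 = 315 left.
November 1866 has 30 days: 315 − 30 = 285 left.
December 1866 has 31 days: 285 − 31 = 254 left.
January 1867 has 31 days: 254 − 31 = 223 left.
February 1867 has 28 days (1867 is not a leap year): 223 − 28 = 195 left.
March 1867 has 31 days: 195 − 31 = 164 left.
April 1867 has 30 days: 164 − 30 = 134 left.
May 1867 has 31 days: 134 − 31 = 103 left.
June 1867 has 30 days: 103 − 30 = 73 left.
July 1867 has 31 days: 73 − 31 = 42 left.
August 1867 has 31 days: 42 − 31 = 11 left.
11 days into September 1867 → September 11, 1867.

September 11, 1867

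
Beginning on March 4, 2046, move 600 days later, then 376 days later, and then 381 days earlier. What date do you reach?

October 20, 2047

Counting forward 600 days from March 4, 2046:
March has 31 days, so 31 − 4 = 27 days remain after March 4, 2046; 600 − 27 = 573 left.
April 2046 has 30 days: 573 − 30 = 543 left.
May 2046 has 31 days: 543 − 31 = 512 left.
June 2046 has 30 days: 512 − 30 = 482 left.
July 2046 has 31 days: 482 − 31 = 451 left.
August 2046 has 31 days: 451 − 31 = 420 left.
September 2046 has 30 days: 420 − 30 = 390 left.
October 2046 has 31 days: 390 − 31 = 359 left.
November 2046 has 30 days: 359 − 30 = 329 left.
December 2046 has 31 days: 329 − 31 = 298 left.
January 2047 has 31 days: 298 − 31 = 267 left.
February 2047 has 28 days (2047 is not a leap year): 267 − 28 = 239 left.
March 2047 has 31 days: 239 − 31 = 208 left.
April 2047 has 30 days: 208 − 30 = 178 left.
May 2047 has 31 days: 178 − 31 = 147 left.
June 2047 has 30 days: 147 − 30 = 117 left.
July 2047 has 31 days: 117 − 31 = 86 left.
August 2047 has 31 days: 86 − 31 = 55 left.
September 2047 has 30 days: 55 − 30 = 25 left.
25 days into October 2047 → October 25, 2047.
Adding 376 days from October 25, 2047:
October has 31 days, so 31 − 25 = 6 days remain after October 25, 2047; 376 − 6 = 370 left.
November 2047 has 30 days: 370 − 30 = 340 left.
December 2047 has 31 days: 340 − 31 = 309 left.
January 2048 has 31 days: 309 − 31 = 278 left.
February 2048 has 29 days (2048 is a leap year): 278 − 29 = 249 left.
March 2048 has 31 days: 249 − 31 = 218 left.
April 2048 has 30 days: 218 − 30 = 188 left.
May 2048 has 31 days: 188 − 31 = 157 left.
June 2048 has 30 days: 157 − 30 = 127 left.
July 2048 has 31 days: 127 − 31 = 96 left.
August 2048 has 31 days: 96 − 31 = 65 left.
September 2048 has 30 days: 65 − 30 = 35 left.
October 2048 has 31 days: 35 − 31 = 4 left.
4 days into November 2048 → November 4, 2048.
Counting back 381 days from November 4, 2048:
Going back 4 days from November 4, 2048 reaches the end of the previous month; 381 − 4 = 377 left.
October 2048 has 31 days: 377 − 31 = 346 left.
September 2048 has 30 days: 346 − 30 = 316 left.
August 2048 has 31 days: 316 − 31 = 285 left.
July 2048 has 31 days: 285 − 31 = 254 left.
June 2048 has 30 days: 254 − 30 = 224 left.
May 2048 has 31 days: 224 − 31 = 193 left.
April 2048 has 30 days: 193 − 30 = 163 left.
March 2048 has 31 days: 163 − 31 = 132 left.
February 2048 has 29 days (2048 is a leap year): 132 − 29 = 103 left.
January 2048 has 31 days: 103 − 31 = 72 left.
December 2047 has 31 days: 72 − 31 = 41 left.
November 2047 has 30 days: 41 − 30 = 11 left.
October 2047 has 31 days; 31 − 11 = 20 → October 20, 2047.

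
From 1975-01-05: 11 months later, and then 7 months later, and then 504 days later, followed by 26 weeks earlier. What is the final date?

May 23, 1977

Counting forward 11 months from January 5, 1975:
month 1 + 11 = 12 → December 1975.
Day 5 is valid in December, giving December 5, 1975.
Adding 7 months from December 5, 1975:
month 12 + 7 = 19, which is month 7 of year 1976 → July 1976.
Day 5 is valid in July, giving July 5, 1976.
Advancing 504 days from July 5, 1976:
July has 31 days, so 31 − 5 = 26 days remain after July 5, 1976; 504 − 26 = 478 left.
August 1976 has 31 days: 478 − 31 = 447 left.
September 1976 has 30 days: 447 − 30 = 417 left.
October 1976 has 31 days: 417 − 31 = 386 left.
November 1976 has 30 days: 386 − 30 = 356 left.
December 1976 has 31 days: 356 − 31 = 325 left.
January 1977 has 31 days: 325 − 31 = 294 left.
February 1977 has 28 days (1977 is not a leap year): 294 − 28 = 266 left.
March 1977 has 31 days: 266 − 31 = 235 left.
April 1977 has 30 days: 235 − 30 = 205 left.
May 1977 has 31 days: 205 − 31 = 174 left.
June 1977 has 30 days: 174 − 30 = 144 left.
July 1977 has 31 days: 144 − 31 = 113 left.
August 1977 has 31 days: 113 − 31 = 82 left.
September 1977 has 30 days: 82 − 30 = 52 left.
October 1977 has 31 days: 52 − 31 = 21 left.
21 days into November 1977 → November 21, 1977.
Going back 26 weeks (= 182 days) from November 21, 1977:
Going back 21 days from November 21, 1977 reaches the end of the previous month; 182 − 21 = 161 left.
October 1977 has 31 days: 161 − 31 = 130 left.
September 1977 has 30 days: 130 − 30 = 100 left.
August 1977 has 31 days: 100 − 31 = 69 left.
July 1977 has 31 days: 69 − 31 = 38 left.
June 1977 has 30 days: 38 − 30 = 8 left.
May 1977 has 31 days; 31 − 8 = 23 → May 23, 1977.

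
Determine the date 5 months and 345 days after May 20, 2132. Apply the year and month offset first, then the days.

September 30, 2133

Advancing 5 months and 345 days from May 20, 2132: first the month/year part, then the days.
month 5 + 5 = 10 → October 2132.
Day 20 is valid in October, giving October 20, 2132.
Now add 345 days from October 20, 2132.
October has 31 days, so 31 − 20 = 11 days remain after October 20, 2132; 345 − 11 = 334 left.
November 2132 has 30 days: 334 − 30 = 304 left.
December 2132 has 31 days: 304 − 31 = 273 left.
January 2133 has 31 days: 273 − 31 = 242 left.
February 2133 has 28 days (2133 is not a leap year): 242 − 28 = 214 left.
March 2133 has 31 days: 214 − 31 = 183 left.
April 2133 has 30 days: 183 − 30 = 153 left.
May 2133 has 31 days: 153 − 31 = 122 left.
June 2133 has 30 days: 122 − 30 = 92 left.
July 2133 has 31 days: 92 − 31 = 61 left.
August 2133 has 31 days: 61 − 31 = 30 left.
30 days into September 2133 → September 30, 2133.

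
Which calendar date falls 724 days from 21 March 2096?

Counting forward 724 days from March 21, 2096.
March has 31 days, so 31 − 21 = 10 days remain after March 21, 2096; 724 − 10 = 714 left.
April 2096 has 30 days: 714 − 30 = 684 left.
May 2096 has 31 days: 684 − 31 = 653 left.
June 2096 has 30 days: 653 − 30 = 623 left.
July 2096 has 31 days: 623 − 31 = 592 left.
August 2096 has 31 days: 592 − 31 = 561 left.
September 2096 has 30 days: 561 − 30 = 531 left.
October 2096 has 31 days: 531 − 31 = 500 left.
November 2096 has 30 days: 500 − 30 = 470 left.
December 2096 has 31 days: 470 − 31 = 439 left.
January 2097 has 31 days: 439 − 31 = 408 left.
February 2097 has 28 days (2097 is not a leap year): 408 − 28 = 380 left.
March 2097 has 31 days: 380 − 31 = 349 left.
April 2097 has 30 days: 349 − 30 = 319 left.
May 2097 has 31 days: 319 − 31 = 288 left.
June 2097 has 30 days: 288 − 30 = 258 left.
July 2097 has 31 days: 258 − 31 = 227 left.
August 2097 has 31 days: 227 − 31 = 196 left.
September 2097 has 30 days: 196 − 30 = 166 left.
October 2097 has 31 days: 166 − 31 = 135 left.
November 2097 has 30 days: 135 − 30 = 105 left.
December 2097 has 31 days: 105 − 31 = 74 left.
January 2098 has 31 days: 74 − 31 = 43 left.
February 2098 has 28 days (2098 is not a leap year): 43 − 28 = 15 left.
15 days into March 2098 → March 15, 2098.

March 15, 2098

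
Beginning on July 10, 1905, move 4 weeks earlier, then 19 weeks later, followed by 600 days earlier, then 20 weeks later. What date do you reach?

Counting back 4 weeks (= 28 days) from July 10, 1905:
Going back 10 days from July 10, 1905 reaches the end of the previous month; 28 − 10 = 18 left.
June 1905 has 30 days; 30 − 18 = 12 → June 12, 1905.
Advancing 19 weeks (= 133 days) from June 12, 1905:
June has 30 days, so 30 − 12 = 18 days remain after June 12, 1905; 133 − 18 = 115 left.
July 1905 has 31 days: 115 − 31 = 84 left.
August 1905 has 31 days: 84 − 31 = 53 left.
September 1905 has 30 days: 53 − 30 = 23 left.
23 days into October 1905 → October 23, 1905.
Counting back 600 days from October 23, 1905:
Going back 23 days from October 23, 1905 reaches the end of the previous month; 600 − 23 = 577 left.
September 1905 has 30 days: 577 − 30 = 547 left.
August 1905 has 31 days: 547 − 31 = 516 left.
July 1905 has 31 days: 516 − 31 = 485 left.
June 1905 has 30 days: 485 − 30 = 455 left.
May 1905 has 31 days: 455 − 31 = 424 left.
April 1905 has 30 days: 424 − 30 = 394 left.
March 1905 has 31 days: 394 − 31 = 363 left.
February 1905 has 28 days (1905 is not a leap year): 363 − 28 = 335 left.
January 1905 has 31 days: 335 − 31 = 304 left.
December 1904 has 31 days: 304 − 31 = 273 left.
November 1904 has 30 days: 273 − 30 = 243 left.
October 1904 has 31 days: 243 − 31 = 212 left.
September 1904 has 30 days: 212 − 30 = 182 left.
August 1904 has 31 days: 182 − 31 = 151 left.
July 1904 has 31 days: 151 − 31 = 120 left.
June 1904 has 30 days: 120 − 30 = 90 left.
May 1904 has 31 days: 90 − 31 = 59 left.
April 1904 has 30 days: 59 − 30 = 29 left.
March 1904 has 31 days; 31 − 29 = 2 → March 2, 1904.
Advancing 20 weeks (= 140 days) from March 2, 1904:
March has 31 days, so 31 − 2 = 29 days remain after March 2, 1904; 140 − 29 = 111 left.
April 1904 has 30 days: 111 − 30 = 81 left.
May 1904 has 31 days: 81 − 31 = 50 left.
June 1904 has 30 days: 50 − 30 = 20 left.
20 days into July 1904 → July 20, 1904.

July 20, 1904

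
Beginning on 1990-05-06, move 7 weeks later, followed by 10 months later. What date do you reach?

Counting forward 7 weeks (= 49 days) from May 6, 1990:
May has 31 days, so 31 − 6 = 25 days remain after May 6, 1990; 49 − 25 = 24 left.
24 days into June 1990 → June 24, 1990.
Adding 10 months from June 24, 1990:
month 6 + 10 = 16, which is month 4 of year 1991 → April 1991.
Day 24 is valid in April, giving April 24, 1991.

April 24, 1991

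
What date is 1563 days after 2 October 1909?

Advancing 1563 days from October 2, 1909.
October has 31 days, so 31 − 2 = 29 days remain after October 2, 1909; 1563 − 29 = 1534 left.
November 1909 has 30 days: 1534 − 30 = 1504 left.
December 1909 has 31 days: 1504 − 31 = 1473 left.
January 1910 has 31 days: 1473 − 31 = 1442 left.
February 1910 has 28 days (1910 is not a leap year): 1442 − 28 = 1414 left.
March 1910 has 31 days: 1414 − 31 = 1383 left.
April 1910 has 30 days: 1383 − 30 = 1353 left.
May 1910 has 31 days: 1353 − 31 = 1322 left.
June 1910 has 30 days: 1322 − 30 = 1292 left.
July 1910 has 31 days: 1292 − 31 = 1261 left.
August 1910 has 31 days: 1261 − 31 = 1230 left.
September 1910 has 30 days: 1230 − 30 = 1200 left.
October 1910 has 31 days: 1200 − 31 = 1169 left.
November 1910 has 30 days: 1169 − 30 = 1139 left.
December 1910 has 31 days: 1139 − 31 = 1108 left.
January 1911 has 31 days: 1108 − 31 = 1077 left.
February 1911 has 28 days (1911 is not a leap year): 1077 − 28 = 1049 left.
March 1911 has 31 days: 1049 − 31 = 1018 left.
April 1911 has 30 days: 1018 − 30 = 988 left.
May 1911 has 31 days: 988 − 31 = 957 left.
June 1911 has 30 days: 957 − 30 = 927 left.
July 1911 has 31 days: 927 − 31 = 896 left.
August 1911 has 31 days: 896 − 31 = 865 left.
September 1911 has 30 days: 865 − 30 = 835 left.
October 1911 has 31 days: 835 − 31 = 804 left.
November 1911 has 30 days: 804 − 30 = 774 left.
December 1911 has 31 days: 774 − 31 = 743 left.
January 1912 has 31 days: 743 − 31 = 712 left.
February 1912 has 29 days (1912 is a leap year): 712 − 29 = 683 left.
March 1912 has 31 days: 683 − 31 = 652 left.
April 1912 has 30 days: 652 − 30 = 622 left.
May 1912 has 31 days: 622 − 31 = 591 left.
June 1912 has 30 days: 591 − 30 = 561 left.
July 1912 has 31 days: 561 − 31 = 530 left.
August 1912 has 31 days: 530 − 31 = 499 left.
September 1912 has 30 days: 499 − 30 = 469 left.
October 1912 has 31 days: 469 − 31 = 438 left.
November 1912 has 30 days: 438 − 30 = 408 left.
December 1912 has 31 days: 408 − 31 = 377 left.
January 1913 has 31 days: 377 − 31 = 346 left.
February 1913 has 28 days (1913 is not a leap year): 346 − 28 = 318 left.
March 1913 has 31 days: 318 − 31 = 287 left.
April 1913 has 30 days: 287 − 30 = 257 left.
May 1913 has 31 days: 257 − 31 = 226 left.
June 1913 has 30 days: 226 − 30 = 196 left.
July 1913 has 31 days: 196 − 31 = 165 left.
August 1913 has 31 days: 165 − 31 = 134 left.
September 1913 has 30 days: 134 − 30 = 104 left.
October 1913 has 31 days: 104 − 31 = 73 left.
November 1913 has 30 days: 73 − 30 = 43 left.
December 1913 has 31 days: 43 − 31 = 12 left.
12 days into January 1914 → January 12, 1914.

January 12, 1914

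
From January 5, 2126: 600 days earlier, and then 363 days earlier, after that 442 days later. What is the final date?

August 2, 2124

Counting back 600 days from January 5, 2126:
Going back 5 days from January 5, 2126 reaches the end of the previous month; 600 − 5 = 595 left.
December 2125 has 31 days: 595 − 31 = 564 left.
November 2125 has 30 days: 564 − 30 = 534 left.
October 2125 has 31 days: 534 − 31 = 503 left.
September 2125 has 30 days: 503 − 30 = 473 left.
August 2125 has 31 days: 473 − 31 = 442 left.
July 2125 has 31 days: 442 − 31 = 411 left.
June 2125 has 30 days: 411 − 30 = 381 left.
May 2125 has 31 days: 381 − 31 = 350 left.
April 2125 has 30 days: 350 − 30 = 320 left.
March 2125 has 31 days: 320 − 31 = 289 left.
February 2125 has 28 days (2125 is not a leap year): 289 − 28 = 261 left.
January 2125 has 31 days: 261 − 31 = 230 left.
December 2124 has 31 days: 230 − 31 = 199 left.
November 2124 has 30 days: 199 − 30 = 169 left.
October 2124 has 31 days: 169 − 31 = 138 left.
September 2124 has 30 days: 138 − 30 = 108 left.
August 2124 has 31 days: 108 − 31 = 77 left.
July 2124 has 31 days: 77 − 31 = 46 left.
June 2124 has 30 days: 46 − 30 = 16 left.
May 2124 has 31 days; 31 − 16 = 15 → May 15, 2124.
Counting back 363 days from May 15, 2124:
Going back 15 days from May 15, 2124 reaches the end of the previous month; 363 − 15 = 348 left.
April 2124 has 30 days: 348 − 30 = 318 left.
March 2124 has 31 days: 318 − 31 = 287 left.
February 2124 has 29 days (2124 is a leap year): 287 − 29 = 258 left.
January 2124 has 31 days: 258 − 31 = 227 left.
December 2123 has 31 days: 227 − 31 = 196 left.
November 2123 has 30 days: 196 − 30 = 166 left.
October 2123 has 31 days: 166 − 31 = 135 left.
September 2123 has 30 days: 135 − 30 = 105 left.
August 2123 has 31 days: 105 − 31 = 74 left.
July 2123 has 31 days: 74 − 31 = 43 left.
June 2123 has 30 days: 43 − 30 = 13 left.
May 2123 has 31 days; 31 − 13 = 18 → May 18, 2123.
Counting forward 442 days from May 18, 2123:
May has 31 days, so 31 − 18 = 13 days remain after May 18, 2123; 442 − 13 = 429 left.
June 2123 has 30 days: 429 − 30 = 399 left.
July 2123 has 31 days: 399 − 31 = 368 left.
August 2123 has 31 days: 368 − 31 = 337 left.
September 2123 has 30 days: 337 − 30 = 307 left.
October 2123 has 31 days: 307 − 31 = 276 left.
November 2123 has 30 days: 276 − 30 = 246 left.
December 2123 has 31 days: 246 − 31 = 215 left.
January 2124 has 31 days: 215 − 31 = 184 left.
February 2124 has 29 days (2124 is a leap year): 184 − 29 = 155 left.
March 2124 has 31 days: 155 − 31 = 124 left.
April 2124 has 30 days: 124 − 30 = 94 left.
May 2124 has 31 days: 94 − 31 = 63 left.
June 2124 has 30 days: 63 − 30 = 33 left.
July 2124 has 31 days: 33 − 31 = 2 left.
2 days into August 2124 → August 2, 2124.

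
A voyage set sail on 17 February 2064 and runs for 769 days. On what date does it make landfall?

March 27, 2066

Adding 769 days from February 17, 2064.
February has 29 days, so 29 − 17 = 12 days remain after February 17, 2064; 769 − 12 = 757 left.
March 2064 has 31 days: 757 − 31 = 726 left.
April 2064 has 30 days: 726 − 30 = 696 left.
May 2064 has 31 days: 696 − 31 = 665 left.
June 2064 has 30 days: 665 − 30 = 635 left.
July 2064 has 31 days: 635 − 31 = 604 left.
August 2064 has 31 days: 604 − 31 = 573 left.
September 2064 has 30 days: 573 − 30 = 543 left.
October 2064 has 31 days: 543 − 31 = 512 left.
November 2064 has 30 days: 512 − 30 = 482 left.
December 2064 has 31 days: 482 − 31 = 451 left.
January 2065 has 31 days: 451 − 31 = 420 left.
February 2065 has 28 days (2065 is not a leap year): 420 − 28 = 392 left.
March 2065 has 31 days: 392 − 31 = 361 left.
April 2065 has 30 days: 361 − 30 = 331 left.
May 2065 has 31 days: 331 − 31 = 300 left.
June 2065 has 30 days: 300 − 30 = 270 left.
July 2065 has 31 days: 270 − 31 = 239 left.
August 2065 has 31 days: 239 − 31 = 208 left.
September 2065 has 30 days: 208 − 30 = 178 left.
October 2065 has 31 days: 178 − 31 = 147 left.
November 2065 has 30 days: 147 − 30 = 117 left.
December 2065 has 31 days: 117 − 31 = 86 left.
January 2066 has 31 days: 86 − 31 = 55 left.
February 2066 has 28 days (2066 is not a leap year): 55 − 28 = 27 left.
27 days into March 2066 → March 27, 2066.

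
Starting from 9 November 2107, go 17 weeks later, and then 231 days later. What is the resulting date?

Counting forward 17 weeks (= 119 days) from November 9, 2107:
November has 30 days, so 30 − 9 = 21 days remain after November 9, 2107; 119 − 21 = 98 left.
December 2107 has 31 days: 98 − 31 = 67 left.
January 2108 has 31 days: 67 − 31 = 36 left.
February 2108 has 29 days (2108 is a leap year): 36 − 29 = 7 left.
7 days into March 2108 → March 7, 2108.
Adding 231 days from March 7, 2108:
March has 31 days, so 31 − 7 = 24 days remain after March 7, 2108; 231 − 24 = 207 left.
April 2108 has 30 days: 207 − 30 = 177 left.
May 2108 has 31 days: 177 − 31 = 146 left.
June 2108 has 30 days: 146 − 30 = 116 left.
July 2108 has 31 days: 116 − 31 = 85 left.
August 2108 has 31 days: 85 − 31 = 54 left.
September 2108 has 30 days: 54 − 30 = 24 left.
24 days into October 2108 → October 24, 2108.

October 24, 2108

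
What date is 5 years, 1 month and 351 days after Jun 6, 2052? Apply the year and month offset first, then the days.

June 22, 2058

Advancing 5 years, 1 month and 351 days from June 6, 2052: first the month/year part, then the days.
+5 years → 2057; month 6 + 1 = 7 → July 2057.
Day 6 is valid in July, giving July 6, 2057.
Now add 351 days from July 6, 2057.
July has 31 days, so 31 − 6 = 25 days remain after July 6, 2057; 351 − 25 = 326 left.
August 2057 has 31 days: 326 − 31 = 295 left.
September 2057 has 30 days: 295 − 30 = 265 left.
October 2057 has 31 days: 265 − 31 = 234 left.
November 2057 has 30 days: 234 − 30 = 204 left.
December 2057 has 31 days: 204 − 31 = 173 left.
January 2058 has 31 days: 173 − 31 = 142 left.
February 2058 has 28 days (2058 is not a leap year): 142 − 28 = 114 left.
March 2058 has 31 days: 114 − 31 = 83 left.
April 2058 has 30 days: 83 − 30 = 53 left.
May 2058 has 31 days: 53 − 31 = 22 left.
22 days into June 2058 → June 22, 2058.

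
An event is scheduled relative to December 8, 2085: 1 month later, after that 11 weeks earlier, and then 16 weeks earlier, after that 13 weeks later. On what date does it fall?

Adding 1 month from December 8, 2085:
month 12 + 1 = 13, which is month 1 of year 2086 → January 2086.
Day 8 is valid in January, giving January 8, 2086.
Going back 11 weeks (= 77 days) from January 8, 2086:
Going back 8 days from January 8, 2086 reaches the end of the previous month; 77 − 8 = 69 left.
December 2085 has 31 days: 69 − 31 = 38 left.
November 2085 has 30 days: 38 − 30 = 8 left.
October 2085 has 31 days; 31 − 8 = 23 → October 23, 2085.
Going back 16 weeks (= 112 days) from October 23, 2085:
Going back 23 days from October 23, 2085 reaches the end of the previous month; 112 − 23 = 89 left.
September 2085 has 30 days: 89 − 30 = 59 left.
August 2085 has 31 days: 59 − 31 = 28 left.
July 2085 has 31 days; 31 − 28 = 3 → July 3, 2085.
Counting forward 13 weeks (= 91 days) from July 3, 2085:
July has 31 days, so 31 − 3 = 28 days remain after July 3, 2085; 91 − 28 = 63 left.
August 2085 has 31 days: 63 − 31 = 32 left.
September 2085 has 30 days: 32 − 30 = 2 left.
2 days into October 2085 → October 2, 2085.

October 2, 2085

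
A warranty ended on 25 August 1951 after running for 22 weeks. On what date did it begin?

Subtracting 22 weeks = 154 days from August 25, 1951.
Going back 25 days from August 25, 1951 reaches the end of the previous month; 154 − 25 = 129 left.
July 1951 has 31 days: 129 − 31 = 98 left.
June 1951 has 30 days: 98 − 30 = 68 left.
May 1951 has 31 days: 68 − 31 = 37 left.
April 1951 has 30 days: 37 − 30 = 7 left.
March 1951 has 31 days; 31 − 7 = 24 → March 24, 1951.

March 24, 1951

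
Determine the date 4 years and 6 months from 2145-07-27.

January 27, 2150

Counting forward 4 years and 6 months from July 27, 2145.
+4 years → 2149; month 7 + 6 = 13, which is month 1 of year 2150 → January 2150.
Day 27 is valid in January, giving January 27, 2150.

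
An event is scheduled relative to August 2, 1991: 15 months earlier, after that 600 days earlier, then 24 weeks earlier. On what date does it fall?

March 25, 1988

Counting back 15 months from August 2, 1991:
month 8 − 15 = -7, which is month 5 of year 1990 → May 1990.
Day 2 is valid in May, giving May 2, 1990.
Subtracting 600 days from May 2, 1990:
Going back 2 days from May 2, 1990 reaches the end of the previous month; 600 − 2 = 598 left.
April 1990 has 30 days: 598 − 30 = 568 left.
March 1990 has 31 days: 568 − 31 = 537 left.
February 1990 has 28 days (1990 is not a leap year): 537 − 28 = 509 left.
January 1990 has 31 days: 509 − 31 = 478 left.
December 1989 has 31 days: 478 − 31 = 447 left.
November 1989 has 30 days: 447 − 30 = 417 left.
October 1989 has 31 days: 417 − 31 = 386 left.
September 1989 has 30 days: 386 − 30 = 356 left.
August 1989 has 31 days: 356 − 31 = 325 left.
July 1989 has 31 days: 325 − 31 = 294 left.
June 1989 has 30 days: 294 − 30 = 264 left.
May 1989 has 31 days: 264 − 31 = 233 left.
April 1989 has 30 days: 233 − 30 = 203 left.
March 1989 has 31 days: 203 − 31 = 172 left.
February 1989 has 28 days (1989 is not a leap year): 172 − 28 = 144 left.
January 1989 has 31 days: 144 − 31 = 113 left.
December 1988 has 31 days: 113 − 31 = 82 left.
November 1988 has 30 days: 82 − 30 = 52 left.
October 1988 has 31 days: 52 − 31 = 21 left.
September 1988 has 30 days; 30 − 21 = 9 → September 9, 1988.
Counting back 24 weeks (= 168 days) from September 9, 1988:
Going back 9 days from September 9, 1988 reaches the end of the previous month; 168 − 9 = 159 left.
August 1988 has 31 days: 159 − 31 = 128 left.
July 1988 has 31 days: 128 − 31 = 97 left.
June 1988 has 30 days: 97 − 30 = 67 left.
May 1988 has 31 days: 67 − 31 = 36 left.
April 1988 has 30 days: 36 − 30 = 6 left.
March 1988 has 31 days; 31 − 6 = 25 → March 25, 1988.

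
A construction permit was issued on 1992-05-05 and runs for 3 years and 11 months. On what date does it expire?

April 5, 1996

Adding 3 years and 11 months from May 5, 1992.
+3 years → 1995; month 5 + 11 = 16, which is month 4 of year 1996 → April 1996.
Day 5 is valid in April, giving April 5, 1996.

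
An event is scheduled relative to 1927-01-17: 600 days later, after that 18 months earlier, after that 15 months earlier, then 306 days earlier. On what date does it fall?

Advancing 600 days from January 17, 1927:
January has 31 days, so 31 − 17 = 14 days remain after January 17, 1927; 600 − 14 = 586 left.
February 1927 has 28 days (1927 is not a leap year): 586 − 28 = 558 left.
March 1927 has 31 days: 558 − 31 = 527 left.
April 1927 has 30 days: 527 − 30 = 497 left.
May 1927 has 31 days: 497 − 31 = 466 left.
June 1927 has 30 days: 466 − 30 = 436 left.
July 1927 has 31 days: 436 − 31 = 405 left.
August 1927 has 31 days: 405 − 31 = 374 left.
September 1927 has 30 days: 374 − 30 = 344 left.
October 1927 has 31 days: 344 − 31 = 313 left.
November 1927 has 30 days: 313 − 30 = 283 left.
December 1927 has 31 days: 283 − 31 = 252 left.
January 1928 has 31 days: 252 − 31 = 221 left.
February 1928 has 29 days (1928 is a leap year): 221 − 29 = 192 left.
March 1928 has 31 days: 192 − 31 = 161 left.
April 1928 has 30 days: 161 − 30 = 131 left.
May 1928 has 31 days: 131 − 31 = 100 left.
June 1928 has 30 days: 100 − 30 = 70 left.
July 1928 has 31 days: 70 − 31 = 39 left.
August 1928 has 31 days: 39 − 31 = 8 left.
8 days into September 1928 → September 8, 1928.
Counting back 18 months from September 8, 1928:
month 9 − 18 = -9, which is month 3 of year 1927 → March 1927.
Day 8 is valid in March, giving March 8, 1927.
Subtracting 15 months from March 8, 1927:
month 3 − 15 = -12, which is month 12 of year 1925 → December 1925.
Day 8 is valid in December, giving December 8, 1925.
Subtracting 306 days from December 8, 1925:
Going back 8 days from December 8, 1925 reaches the end of the previous month; 306 − 8 = 298 left.
November 1925 has 30 days: 298 − 30 = 268 left.
October 1925 has 31 days: 268 − 31 = 237 left.
September 1925 has 30 days: 237 − 30 = 207 left.
August 1925 has 31 days: 207 − 31 = 176 left.
July 1925 has 31 days: 176 − 31 = 145 left.
June 1925 has 30 days: 145 − 30 = 115 left.
May 1925 has 31 days: 115 − 31 = 84 left.
April 1925 has 30 days: 84 − 30 = 54 left.
March 1925 has 31 days: 54 − 31 = 23 left.
February 1925 has 28 days; 28 − 23 = 5 → February 5, 1925.

February 5, 1925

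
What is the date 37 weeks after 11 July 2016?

Advancing 37 weeks = 259 days from July 11, 2016.
July has 31 days, so 31 − 11 = 20 days remain after July 11, 2016; 259 − 20 = 239 left.
August 2016 has 31 days: 239 − 31 = 208 left.
September 2016 has 30 days: 208 − 30 = 178 left.
October 2016 has 31 days: 178 − 31 = 147 left.
November 2016 has 30 days: 147 − 30 = 117 left.
December 2016 has 31 days: 117 − 31 = 86 left.
January 2017 has 31 days: 86 − 31 = 55 left.
February 2017 has 28 days (2017 is not a leap year): 55 − 28 = 27 left.
27 days into March 2017 → March 27, 2017.

March 27, 2017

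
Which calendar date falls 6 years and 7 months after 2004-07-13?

February 13, 2011

Advancing 6 years and 7 months from July 13, 2004.
+6 years → 2010; month 7 + 7 = 14, which is month 2 of year 2011 → February 2011.
Day 13 is valid in February, giving February 13, 2011.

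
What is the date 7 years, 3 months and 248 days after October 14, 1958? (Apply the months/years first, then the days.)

September 19, 1966

Adding 7 years, 3 months and 248 days from October 14, 1958: first the month/year part, then the days.
+7 years → 1965; month 10 + 3 = 13, which is month 1 of year 1966 → January 1966.
Day 14 is valid in January, giving January 14, 1966.
Now add 248 days from January 14, 1966.
January has 31 days, so 31 − 14 = 17 days remain after January 14, 1966; 248 − 17 = 231 left.
February 1966 has 28 days (1966 is not a leap year): 231 − 28 = 203 left.
March 1966 has 31 days: 203 − 31 = 172 left.
April 1966 has 30 days: 172 − 30 = 142 left.
May 1966 has 31 days: 142 − 31 = 111 left.
June 1966 has 30 days: 111 − 30 = 81 left.
July 1966 has 31 days: 81 − 31 = 50 left.
August 1966 has 31 days: 50 − 31 = 19 left.
19 days into September 1966 → September 19, 1966.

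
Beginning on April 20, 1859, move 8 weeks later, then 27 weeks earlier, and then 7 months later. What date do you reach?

July 8, 1859

Adding 8 weeks (= 56 days) from April 20, 1859:
April has 30 days, so 30 − 20 = 10 days remain after April 20, 1859; 56 − 10 = 46 left.
May 1859 has 31 days: 46 − 31 = 15 left.
15 days into June 1859 → June 15, 1859.
Going back 27 weeks (= 189 days) from June 15, 1859:
Going back 15 days from June 15, 1859 reaches the end of the previous month; 189 − 15 = 174 left.
May 1859 has 31 days: 174 − 31 = 143 left.
April 1859 has 30 days: 143 − 30 = 113 left.
March 1859 has 31 days: 113 − 31 = 82 left.
February 1859 has 28 days (1859 is not a leap year): 82 − 28 = 54 left.
January 1859 has 31 days: 54 − 31 = 23 left.
December 1858 has 31 days; 31 − 23 = 8 → December 8, 1858.
Adding 7 months from December 8, 1858:
month 12 + 7 = 19, which is month 7 of year 1859 → July 1859.
Day 8 is valid in July, giving July 8, 1859.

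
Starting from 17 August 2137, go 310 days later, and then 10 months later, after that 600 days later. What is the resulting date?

December 13, 2140

Counting forward 310 days from August 17, 2137:
August has 31 days, so 31 − 17 = 14 days remain after August 17, 2137; 310 − 14 = 296 left.
September 2137 has 30 days: 296 − 30 = 266 left.
October 2137 has 31 days: 266 − 31 = 235 left.
November 2137 has 30 days: 235 − 30 = 205 left.
December 2137 has 31 days: 205 − 31 = 174 left.
January 2138 has 31 days: 174 − 31 = 143 left.
February 2138 has 28 days (2138 is not a leap year): 143 − 28 = 115 left.
March 2138 has 31 days: 115 − 31 = 84 left.
April 2138 has 30 days: 84 − 30 = 54 left.
May 2138 has 31 days: 54 − 31 = 23 left.
23 days into June 2138 → June 23, 2138.
Advancing 10 months from June 23, 2138:
month 6 + 10 = 16, which is month 4 of year 2139 → April 2139.
Day 23 is valid in April, giving April 23, 2139.
Adding 600 days from April 23, 2139:
April has 30 days, so 30 − 23 = 7 days remain after April 23, 2139; 600 − 7 = 593 left.
May 2139 has 31 days: 593 − 31 = 562 left.
June 2139 has 30 days: 562 − 30 = 532 left.
July 2139 has 31 days: 532 − 31 = 501 left.
August 2139 has 31 days: 501 − 31 = 470 left.
September 2139 has 30 days: 470 − 30 = 440 left.
October 2139 has 31 days: 440 − 31 = 409 left.
November 2139 has 30 days: 409 − 30 = 379 left.
December 2139 has 31 days: 379 − 31 = 348 left.
January 2140 has 31 days: 348 − 31 = 317 left.
February 2140 has 29 days (2140 is a leap year): 317 − 29 = 288 left.
March 2140 has 31 days: 288 − 31 = 257 left.
April 2140 has 30 days: 257 − 30 = 227 left.
May 2140 has 31 days: 227 − 31 = 196 left.
June 2140 has 30 days: 196 − 30 = 166 left.
July 2140 has 31 days: 166 − 31 = 135 left.
August 2140 has 31 days: 135 − 31 = 104 left.
September 2140 has 30 days: 104 − 30 = 74 left.
October 2140 has 31 days: 74 − 31 = 43 left.
November 2140 has 30 days: 43 − 30 = 13 left.
13 days into December 2140 → December 13, 2140.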